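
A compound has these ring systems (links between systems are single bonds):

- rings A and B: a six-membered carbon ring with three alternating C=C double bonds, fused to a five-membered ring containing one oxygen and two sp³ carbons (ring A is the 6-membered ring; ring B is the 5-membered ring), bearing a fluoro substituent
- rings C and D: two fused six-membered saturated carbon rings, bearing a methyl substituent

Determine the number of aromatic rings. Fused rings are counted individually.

Ring A is planar and fully conjugated; 3 ring double bonds give 6 π electrons. That satisfies 4n+2 with n=1, so ring A is aromatic (benzene ring).
Ring B has two sp³ carbons, so it is not fully conjugated — not aromatic (oxolane ring).
Ring C has only sp³ atoms, so it is not fully conjugated — not aromatic (cyclohexane ring).
Ring D has only sp³ atoms, so it is not fully conjugated — not aromatic (cyclohexane ring).
Aromatic: A. Total: 1.

1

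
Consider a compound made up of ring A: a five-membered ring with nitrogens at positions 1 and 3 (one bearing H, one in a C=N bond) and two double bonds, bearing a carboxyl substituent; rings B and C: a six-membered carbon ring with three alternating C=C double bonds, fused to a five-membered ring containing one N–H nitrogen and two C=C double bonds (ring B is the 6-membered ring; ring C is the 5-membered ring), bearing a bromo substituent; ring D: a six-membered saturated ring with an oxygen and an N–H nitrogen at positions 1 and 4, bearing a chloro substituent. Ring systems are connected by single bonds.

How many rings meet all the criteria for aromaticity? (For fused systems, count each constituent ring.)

3

Ring A has a continuous p-orbital overlap around the ring; 2 ring double bonds (4 π electrons) plus a heteroatom lone pair (2) give 6 π electrons. 6 = 4(1)+2, so ring A is aromatic (imidazole).
Rings B and C form a fused bicyclic system (with one N–H) with 9 sp² atoms and 10 π electrons from ring double bonds plus a heteroatom lone pair. 10 = 4(2)+2, so the system is aromatic and both rings count as aromatic (indole).
Ring D has only sp³ atoms, so it is not fully conjugated — not aromatic (morpholine).
Aromatic: A, B, C. Total: 3.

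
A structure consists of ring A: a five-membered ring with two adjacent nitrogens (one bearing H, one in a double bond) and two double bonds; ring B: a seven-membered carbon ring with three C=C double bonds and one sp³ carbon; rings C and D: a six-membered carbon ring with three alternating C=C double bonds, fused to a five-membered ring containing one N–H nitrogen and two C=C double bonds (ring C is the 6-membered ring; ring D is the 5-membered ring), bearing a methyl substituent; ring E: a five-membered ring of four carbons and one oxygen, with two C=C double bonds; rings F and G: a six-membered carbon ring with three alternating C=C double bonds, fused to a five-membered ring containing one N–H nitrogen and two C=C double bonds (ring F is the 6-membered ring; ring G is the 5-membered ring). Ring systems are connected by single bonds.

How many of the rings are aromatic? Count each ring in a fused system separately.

Ring A is planar and fully conjugated; 2 ring double bonds (4 π electrons) plus a heteroatom lone pair (2) give 6 π electrons. That satisfies 4n+2 with n=1, so ring A is aromatic (pyrazole).
Ring B has one sp³ carbon, so it is not fully conjugated — not aromatic (cycloheptatriene).
Rings C and D form a fused bicyclic system (with one N–H) with 9 sp² atoms and 10 π electrons from ring double bonds plus a heteroatom lone pair. 10 = 4(2)+2, so the system is aromatic and both rings count as aromatic (indole).
Ring E is planar and fully conjugated; 2 ring double bonds (4 π electrons) plus a heteroatom lone pair (2) give 6 π electrons. That satisfies 4n+2 with n=1, so ring E is aromatic (furan).
Rings F and G form a fused bicyclic system (with one N–H) with 9 sp² atoms and 10 π electrons from ring double bonds plus a heteroatom lone pair. 10 = 4(2)+2, so the system is aromatic and both rings count as aromatic (indole).
Aromatic: A, C, D, E, F, G. Total: 6.

6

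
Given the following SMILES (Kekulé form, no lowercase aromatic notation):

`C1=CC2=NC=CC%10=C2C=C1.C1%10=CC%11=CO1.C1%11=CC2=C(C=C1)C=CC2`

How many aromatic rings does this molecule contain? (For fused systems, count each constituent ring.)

The SMILES encodes two fused six-membered rings, each with three alternating double bonds; one ring is all carbon and the other has one ring nitrogen; a five-membered ring of four carbons and one oxygen, with two C=C double bonds; a six-membered carbon ring with three alternating C=C double bonds, fused to a five-membered carbon ring containing one C=C double bond and one sp³ carbon.
The fused 6/6-membered bicyclic (with one nitrogen) is a single π system with 10 sp² atoms and 10 π electrons from ring double bonds. 10 = 4(2)+2, so the system is aromatic and both rings count as aromatic (quinoline).
The 5-membered ring with one oxygen is planar and fully conjugated; 2 ring double bonds (4 π electrons) plus a heteroatom lone pair (2) give 6 π electrons. Since 6 = 4n+2 (n=1), it is aromatic (furan).
The 6-membered ring is planar and fully conjugated; 3 ring double bonds give 6 π electrons. Since 6 = 4n+2 (n=1), it is aromatic (benzene ring).
The 5-membered ring has one sp³ carbon, so it is not fully conjugated — not aromatic (cyclopentene ring).
4 of the 5 rings are aromatic. Total: 4.

4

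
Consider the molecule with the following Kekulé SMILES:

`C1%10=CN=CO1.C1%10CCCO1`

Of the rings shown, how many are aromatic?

The SMILES encodes a five-membered ring with an oxygen at position 1 and a nitrogen at position 3 (in a C=N bond), with two double bonds; a five-membered saturated ring of four carbons and one oxygen.
The 5-membered ring with one oxygen and one =N– is fully conjugated (every ring atom contributes a p orbital); 2 ring double bonds (4 π electrons) plus a heteroatom lone pair (2) give 6 π electrons. That satisfies 4n+2 with n=1, so it is aromatic (oxazole).
The 5-membered ring with one oxygen has only sp³ atoms, so it is not fully conjugated — not aromatic (tetrahydrofuran).
1 of the 2 rings is aromatic. Total: 1.

1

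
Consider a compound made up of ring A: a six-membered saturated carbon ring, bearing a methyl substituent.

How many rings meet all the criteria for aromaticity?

Ring A has only sp³ atoms, so it is not fully conjugated — not aromatic (cyclohexane).

0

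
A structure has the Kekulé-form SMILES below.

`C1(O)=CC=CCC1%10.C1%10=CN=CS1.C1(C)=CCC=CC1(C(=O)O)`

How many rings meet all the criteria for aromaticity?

1

The SMILES encodes a six-membered carbon ring with two conjugated C=C double bonds and two sp³ carbons; a five-membered ring with a sulfur at position 1 and a nitrogen at position 3 (in a C=N bond), with two double bonds; a six-membered carbon ring with two isolated C=C double bonds and two sp³ carbons.
The 6-membered ring has two sp³ carbons, so it is not fully conjugated — not aromatic (1,3-cyclohexadiene).
The 5-membered ring with one sulfur and one =N– is planar and fully conjugated; 2 ring double bonds (4 π electrons) plus a heteroatom lone pair (2) give 6 π electrons. That satisfies 4n+2 with n=1, so it is aromatic (thiazole).
The second 6-membered ring has two sp³ carbons, so it is not fully conjugated — not aromatic (1,4-cyclohexadiene).
1 of the 3 rings is aromatic. Total: 1.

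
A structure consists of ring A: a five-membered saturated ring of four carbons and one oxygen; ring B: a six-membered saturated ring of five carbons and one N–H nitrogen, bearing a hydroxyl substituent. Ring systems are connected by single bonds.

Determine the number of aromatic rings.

0

Ring A has only sp³ atoms, so it is not fully conjugated — not aromatic (tetrahydrofuran).
Ring B has only sp³ atoms, so it is not fully conjugated — not aromatic (piperidine).
No ring is aromatic. Total: 0.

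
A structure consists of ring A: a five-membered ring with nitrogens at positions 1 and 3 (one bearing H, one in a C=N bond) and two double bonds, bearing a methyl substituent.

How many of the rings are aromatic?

Ring A is fully conjugated (every ring atom contributes a p orbital); 2 ring double bonds (4 π electrons) plus a heteroatom lone pair (2) give 6 π electrons. 6 = 4(1)+2, so ring A is aromatic (imidazole).

1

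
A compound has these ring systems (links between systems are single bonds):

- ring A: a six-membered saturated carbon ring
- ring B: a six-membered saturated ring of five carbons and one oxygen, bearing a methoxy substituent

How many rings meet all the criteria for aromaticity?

0

Ring A has only sp³ atoms, so it is not fully conjugated — not aromatic (cyclohexane).
Ring B has only sp³ atoms, so it is not fully conjugated — not aromatic (tetrahydropyran).
No ring is aromatic. Total: 0.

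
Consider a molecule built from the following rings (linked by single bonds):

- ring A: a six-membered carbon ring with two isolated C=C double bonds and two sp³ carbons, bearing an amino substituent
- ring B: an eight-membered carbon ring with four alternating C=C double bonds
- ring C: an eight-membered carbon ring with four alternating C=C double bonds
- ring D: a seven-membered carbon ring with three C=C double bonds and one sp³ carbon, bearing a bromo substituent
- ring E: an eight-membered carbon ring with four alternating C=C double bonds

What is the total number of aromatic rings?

0

Ring A has two sp³ carbons, so it is not fully conjugated — not aromatic (1,4-cyclohexadiene).
Ring B has only sp² ring atoms; a planar conformation would have a fully conjugated π system of 8 electrons. But 8 = 4(2), which is 4n not 4n+2, so ring B is not aromatic (cyclooctatetraene) — cyclooctatetraene distorts into a non-planar tub to avoid antiaromaticity.
Ring C has only sp² ring atoms; a planar conformation would have a fully conjugated π system of 8 electrons. But 8 = 4(2), which is 4n not 4n+2, so ring C is not aromatic (cyclooctatetraene) — cyclooctatetraene distorts into a non-planar tub to avoid antiaromaticity.
Ring D has one sp³ carbon, so it is not fully conjugated — not aromatic (cycloheptatriene).
Ring E has only sp² ring atoms; a planar conformation would have a fully conjugated π system of 8 electrons. But 8 = 4(2), which is 4n not 4n+2, so ring E is not aromatic (cyclooctatetraene) — cyclooctatetraene distorts into a non-planar tub to avoid antiaromaticity.
No ring is aromatic. Total: 0.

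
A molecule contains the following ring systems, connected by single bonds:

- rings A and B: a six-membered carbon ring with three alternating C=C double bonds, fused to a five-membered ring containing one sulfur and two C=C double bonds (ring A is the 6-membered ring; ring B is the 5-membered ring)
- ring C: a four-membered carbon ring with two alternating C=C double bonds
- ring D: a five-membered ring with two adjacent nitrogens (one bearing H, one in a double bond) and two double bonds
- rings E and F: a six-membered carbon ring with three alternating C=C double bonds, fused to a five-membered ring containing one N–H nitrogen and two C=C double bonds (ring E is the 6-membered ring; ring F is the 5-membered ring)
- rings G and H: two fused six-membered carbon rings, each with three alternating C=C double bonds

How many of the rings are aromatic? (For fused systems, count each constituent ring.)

7

Rings A and B form a fused bicyclic system (with one sulfur) with 9 sp² atoms and 10 π electrons from ring double bonds plus a heteroatom lone pair. 10 = 4(2)+2, so the system is aromatic and both rings count as aromatic (benzothiophene).
Ring C has only sp² ring atoms; a planar conformation would have a fully conjugated π system of 4 electrons. But 4 = 4(1), which is 4n not 4n+2, so ring C is not aromatic (cyclobutadiene) — cyclobutadiene is antiaromatic and distorts to a rectangle.
Ring D is fully conjugated (every ring atom contributes a p orbital); 2 ring double bonds (4 π electrons) plus a heteroatom lone pair (2) give 6 π electrons. Since 6 = 4n+2 (n=1), ring D is aromatic (pyrazole).
Rings E and F form a fused bicyclic system (with one N–H) with 9 sp² atoms and 10 π electrons from ring double bonds plus a heteroatom lone pair. 10 = 4(2)+2, so the system is aromatic and both rings count as aromatic (indole).
Rings G and H form a fused bicyclic system with 10 sp² atoms and 10 π electrons from ring double bonds. 10 = 4(2)+2, so the system is aromatic and both rings count as aromatic (naphthalene).
Aromatic: A, B, D, E, F, G, H. Total: 7.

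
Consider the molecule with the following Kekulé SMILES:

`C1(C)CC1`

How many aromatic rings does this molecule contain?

0

The SMILES encodes a three-membered saturated carbon ring.
The 3-membered ring has only sp³ atoms, so it is not fully conjugated — not aromatic (cyclopropane).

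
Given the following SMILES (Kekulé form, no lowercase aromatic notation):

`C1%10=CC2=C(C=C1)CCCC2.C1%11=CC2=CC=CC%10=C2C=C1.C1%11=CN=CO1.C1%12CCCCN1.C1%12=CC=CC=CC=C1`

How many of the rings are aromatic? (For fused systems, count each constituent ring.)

4

The SMILES encodes a six-membered carbon ring with three alternating C=C double bonds, fused to a saturated six-membered carbon ring; two fused six-membered carbon rings, each with three alternating C=C double bonds; a five-membered ring with an oxygen at position 1 and a nitrogen at position 3 (in a C=N bond), with two double bonds; a six-membered saturated ring of five carbons and one N–H nitrogen; an eight-membered carbon ring with four alternating C=C double bonds.
The 6-membered ring is fully conjugated (every ring atom contributes a p orbital); 3 ring double bonds give 6 π electrons. Since 6 = 4n+2 (n=1), it is aromatic (benzene ring).
The second 6-membered ring has four sp³ carbons, so it is not fully conjugated — not aromatic (cyclohexane ring).
The fused 6/6-membered bicyclic is a single π system with 10 sp² atoms and 10 π electrons from ring double bonds. 10 = 4(2)+2, so the system is aromatic and both rings count as aromatic (naphthalene).
The 5-membered ring with one oxygen and one =N– has a continuous p-orbital overlap around the ring; 2 ring double bonds (4 π electrons) plus a heteroatom lone pair (2) give 6 π electrons. 6 = 4(1)+2, so it is aromatic (oxazole).
The 6-membered ring with one N–H has only sp³ atoms, so it is not fully conjugated — not aromatic (piperidine).
The 8-membered ring has only sp² ring atoms; a planar conformation would have a fully conjugated π system of 8 electrons. But 8 = 4(2), which is 4n not 4n+2, so it is not aromatic (cyclooctatetraene) — cyclooctatetraene distorts into a non-planar tub to avoid antiaromaticity.
4 of the 7 rings are aromatic. Total: 4.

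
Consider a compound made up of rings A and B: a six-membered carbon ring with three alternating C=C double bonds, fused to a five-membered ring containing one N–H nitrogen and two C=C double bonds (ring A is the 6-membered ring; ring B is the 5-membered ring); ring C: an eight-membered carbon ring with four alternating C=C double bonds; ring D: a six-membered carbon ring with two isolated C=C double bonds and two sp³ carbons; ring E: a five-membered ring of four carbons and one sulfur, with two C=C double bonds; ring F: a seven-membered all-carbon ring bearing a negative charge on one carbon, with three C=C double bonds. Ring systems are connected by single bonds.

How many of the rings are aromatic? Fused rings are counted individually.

Rings A and B form a fused bicyclic system (with one N–H) with 9 sp² atoms and 10 π electrons from ring double bonds plus a heteroatom lone pair. 10 = 4(2)+2, so the system is aromatic and both rings count as aromatic (indole).
Ring C has only sp² ring atoms; a planar conformation would have a fully conjugated π system of 8 electrons. But 8 = 4(2), which is 4n not 4n+2, so ring C is not aromatic (cyclooctatetraene) — cyclooctatetraene distorts into a non-planar tub to avoid antiaromaticity.
Ring D has two sp³ carbons, so it is not fully conjugated — not aromatic (1,4-cyclohexadiene).
Ring E has a continuous p-orbital overlap around the ring; 2 ring double bonds (4 π electrons) plus a heteroatom lone pair (2) give 6 π electrons. Since 6 = 4n+2 (n=1), ring E is aromatic (thiophene).
Ring F has only sp² ring atoms; a planar conformation would have a fully conjugated π system of 8 electrons. But 8 = 4(2), which is 4n not 4n+2, so ring F is not aromatic (cycloheptatrienyl anion).
Aromatic: A, B, E. Total: 3.

3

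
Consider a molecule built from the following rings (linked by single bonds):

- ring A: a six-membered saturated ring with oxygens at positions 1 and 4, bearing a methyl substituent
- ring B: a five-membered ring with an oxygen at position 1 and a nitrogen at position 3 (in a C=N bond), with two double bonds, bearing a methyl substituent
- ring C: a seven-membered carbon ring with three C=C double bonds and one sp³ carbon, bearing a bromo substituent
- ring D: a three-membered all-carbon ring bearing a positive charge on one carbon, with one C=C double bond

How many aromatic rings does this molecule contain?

Ring A has only sp³ atoms, so it is not fully conjugated — not aromatic (1,4-dioxane).
Ring B has a continuous p-orbital overlap around the ring; 2 ring double bonds (4 π electrons) plus a heteroatom lone pair (2) give 6 π electrons. That satisfies 4n+2 with n=1, so ring B is aromatic (oxazole).
Ring C has one sp³ carbon, so it is not fully conjugated — not aromatic (cycloheptatriene).
Ring D is planar and fully conjugated; 1 ring double bond (2 π electrons) plus the carbocation's empty p orbital (0, but keeps the ring conjugated) give 2 π electrons. 2 = 4(0)+2, so ring D is aromatic (cyclopropenyl cation).
Aromatic: B, D. Total: 2.

2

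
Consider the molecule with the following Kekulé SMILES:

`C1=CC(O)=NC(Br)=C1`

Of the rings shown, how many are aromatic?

The SMILES encodes a six-membered ring of five carbons and one nitrogen with three alternating double bonds.
The 6-membered ring with one nitrogen has a continuous p-orbital overlap around the ring; 3 ring double bonds give 6 π electrons. Since 6 = 4n+2 (n=1), it is aromatic (pyridine).

1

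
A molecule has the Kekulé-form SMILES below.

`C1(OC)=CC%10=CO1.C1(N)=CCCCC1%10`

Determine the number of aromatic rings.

The SMILES encodes a five-membered ring of four carbons and one oxygen, with two C=C double bonds; a six-membered carbon ring with one C=C double bond.
The 5-membered ring with one oxygen has a continuous p-orbital overlap around the ring; 2 ring double bonds (4 π electrons) plus a heteroatom lone pair (2) give 6 π electrons. 6 = 4(1)+2, so it is aromatic (furan).
The 6-membered ring has four sp³ carbons, so it is not fully conjugated — not aromatic (cyclohexene).
1 of the 2 rings is aromatic. Total: 1.

1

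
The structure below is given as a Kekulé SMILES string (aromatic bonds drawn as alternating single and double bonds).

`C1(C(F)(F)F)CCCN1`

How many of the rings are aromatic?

The SMILES encodes a five-membered saturated ring of four carbons and one N–H nitrogen.
The 5-membered ring with one N–H has only sp³ atoms, so it is not fully conjugated — not aromatic (pyrrolidine).

0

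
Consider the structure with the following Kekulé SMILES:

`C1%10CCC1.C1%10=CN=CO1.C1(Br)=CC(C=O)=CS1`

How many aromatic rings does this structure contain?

The SMILES encodes a four-membered saturated carbon ring; a five-membered ring with an oxygen at position 1 and a nitrogen at position 3 (in a C=N bond), with two double bonds; a five-membered ring of four carbons and one sulfur, with two C=C double bonds.
The 4-membered ring has only sp³ atoms, so it is not fully conjugated — not aromatic (cyclobutane).
The 5-membered ring with one oxygen and one =N– is fully conjugated (every ring atom contributes a p orbital); 2 ring double bonds (4 π electrons) plus a heteroatom lone pair (2) give 6 π electrons. Since 6 = 4n+2 (n=1), it is aromatic (oxazole).
The 5-membered ring with one sulfur is fully conjugated (every ring atom contributes a p orbital); 2 ring double bonds (4 π electrons) plus a heteroatom lone pair (2) give 6 π electrons. Since 6 = 4n+2 (n=1), it is aromatic (thiophene).
2 of the 3 rings are aromatic. Total: 2.

2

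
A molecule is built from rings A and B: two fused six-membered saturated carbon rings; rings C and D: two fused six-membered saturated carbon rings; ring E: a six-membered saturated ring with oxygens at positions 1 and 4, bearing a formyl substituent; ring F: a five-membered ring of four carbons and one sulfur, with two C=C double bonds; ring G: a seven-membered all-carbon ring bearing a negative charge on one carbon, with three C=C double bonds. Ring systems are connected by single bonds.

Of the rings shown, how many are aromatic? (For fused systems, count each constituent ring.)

Ring A has only sp³ atoms, so it is not fully conjugated — not aromatic (cyclohexane ring).
Ring B has only sp³ atoms, so it is not fully conjugated — not aromatic (cyclohexane ring).
Ring C has only sp³ atoms, so it is not fully conjugated — not aromatic (cyclohexane ring).
Ring D has only sp³ atoms, so it is not fully conjugated — not aromatic (cyclohexane ring).
Ring E has only sp³ atoms, so it is not fully conjugated — not aromatic (1,4-dioxane).
Ring F has a continuous p-orbital overlap around the ring; 2 ring double bonds (4 π electrons) plus a heteroatom lone pair (2) give 6 π electrons. 6 = 4(1)+2, so ring F is aromatic (thiophene).
Ring G has only sp² ring atoms; a planar conformation would have a fully conjugated π system of 8 electrons. But 8 = 4(2), which is 4n not 4n+2, so ring G is not aromatic (cycloheptatrienyl anion).
Aromatic: F. Total: 1.

1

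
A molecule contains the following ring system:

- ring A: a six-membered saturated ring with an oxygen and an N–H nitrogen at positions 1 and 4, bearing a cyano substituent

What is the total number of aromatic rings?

Ring A has only sp³ atoms, so it is not fully conjugated — not aromatic (morpholine).

0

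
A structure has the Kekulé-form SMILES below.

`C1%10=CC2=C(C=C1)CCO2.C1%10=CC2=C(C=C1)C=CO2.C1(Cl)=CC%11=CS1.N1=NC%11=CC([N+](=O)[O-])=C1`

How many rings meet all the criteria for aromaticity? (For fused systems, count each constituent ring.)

5

The SMILES encodes a six-membered carbon ring with three alternating C=C double bonds, fused to a five-membered ring containing one oxygen and two sp³ carbons; a six-membered carbon ring with three alternating C=C double bonds, fused to a five-membered ring containing one oxygen and two C=C double bonds; a five-membered ring of four carbons and one sulfur, with two C=C double bonds; a six-membered ring with two adjacent nitrogens and three alternating double bonds.
The 6-membered ring is fully conjugated (every ring atom contributes a p orbital); 3 ring double bonds give 6 π electrons. 6 = 4(1)+2, so it is aromatic (benzene ring).
The 5-membered ring with one oxygen has two sp³ carbons, so it is not fully conjugated — not aromatic (oxolane ring).
The fused 6/5-membered bicyclic (with one oxygen) is a single π system with 9 sp² atoms and 10 π electrons from ring double bonds plus a heteroatom lone pair. 10 = 4(2)+2, so the system is aromatic and both rings count as aromatic (benzofuran).
The 5-membered ring with one sulfur has a continuous p-orbital overlap around the ring; 2 ring double bonds (4 π electrons) plus a heteroatom lone pair (2) give 6 π electrons. That satisfies 4n+2 with n=1, so it is aromatic (thiophene).
The 6-membered ring with two nitrogens (1,2) is fully conjugated (every ring atom contributes a p orbital); 3 ring double bonds give 6 π electrons. That satisfies 4n+2 with n=1, so it is aromatic (pyridazine).
5 of the 6 rings are aromatic. Total: 5.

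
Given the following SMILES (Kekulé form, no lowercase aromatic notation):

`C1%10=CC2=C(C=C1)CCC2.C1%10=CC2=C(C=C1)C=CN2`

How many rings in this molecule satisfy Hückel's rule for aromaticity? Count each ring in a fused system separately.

3

The SMILES encodes a six-membered carbon ring with three alternating C=C double bonds, fused to a saturated five-membered carbon ring; a six-membered carbon ring with three alternating C=C double bonds, fused to a five-membered ring containing one N–H nitrogen and two C=C double bonds.
The 6-membered ring has a continuous p-orbital overlap around the ring; 3 ring double bonds give 6 π electrons. Since 6 = 4n+2 (n=1), it is aromatic (benzene ring).
The 5-membered ring has three sp³ carbons, so it is not fully conjugated — not aromatic (cyclopentane ring).
The fused 6/5-membered bicyclic (with one N–H) is a single π system with 9 sp² atoms and 10 π electrons from ring double bonds plus a heteroatom lone pair. 10 = 4(2)+2, so the system is aromatic and both rings count as aromatic (indole).
3 of the 4 rings are aromatic. Total: 3.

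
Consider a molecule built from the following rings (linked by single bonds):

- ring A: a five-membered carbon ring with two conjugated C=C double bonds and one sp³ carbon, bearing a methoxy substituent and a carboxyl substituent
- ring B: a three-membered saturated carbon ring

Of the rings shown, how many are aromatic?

0

Ring A has one sp³ carbon, so it is not fully conjugated — not aromatic (cyclopentadiene).
Ring B has only sp³ atoms, so it is not fully conjugated — not aromatic (cyclopropane).
No ring is aromatic. Total: 0.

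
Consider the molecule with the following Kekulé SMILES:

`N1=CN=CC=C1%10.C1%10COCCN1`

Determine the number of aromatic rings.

1

The SMILES encodes a six-membered ring with nitrogens at positions 1 and 3 and three alternating double bonds; a six-membered saturated ring with an oxygen and an N–H nitrogen at positions 1 and 4.
The 6-membered ring with two nitrogens (1,3) has a continuous p-orbital overlap around the ring; 3 ring double bonds give 6 π electrons. 6 = 4(1)+2, so it is aromatic (pyrimidine).
The 6-membered ring with one oxygen and one N–H (1,4) has only sp³ atoms, so it is not fully conjugated — not aromatic (morpholine).
1 of the 2 rings is aromatic. Total: 1.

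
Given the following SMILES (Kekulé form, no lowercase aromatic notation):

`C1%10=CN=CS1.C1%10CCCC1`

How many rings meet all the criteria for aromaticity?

The SMILES encodes a five-membered ring with a sulfur at position 1 and a nitrogen at position 3 (in a C=N bond), with two double bonds; a five-membered saturated carbon ring.
The 5-membered ring with one sulfur and one =N– is fully conjugated (every ring atom contributes a p orbital); 2 ring double bonds (4 π electrons) plus a heteroatom lone pair (2) give 6 π electrons. 6 = 4(1)+2, so it is aromatic (thiazole).
The 5-membered ring has only sp³ atoms, so it is not fully conjugated — not aromatic (cyclopentane).
1 of the 2 rings is aromatic. Total: 1.

1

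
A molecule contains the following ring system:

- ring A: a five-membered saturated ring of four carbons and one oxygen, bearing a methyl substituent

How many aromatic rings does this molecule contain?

Ring A has only sp³ atoms, so it is not fully conjugated — not aromatic (tetrahydrofuran).

0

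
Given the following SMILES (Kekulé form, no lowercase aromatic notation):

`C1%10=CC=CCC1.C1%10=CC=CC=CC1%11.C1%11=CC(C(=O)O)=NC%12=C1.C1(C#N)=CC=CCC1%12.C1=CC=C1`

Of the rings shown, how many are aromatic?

The SMILES encodes a six-membered carbon ring with two conjugated C=C double bonds and two sp³ carbons; a seven-membered carbon ring with three C=C double bonds and one sp³ carbon; a six-membered ring of five carbons and one nitrogen with three alternating double bonds; a six-membered carbon ring with two conjugated C=C double bonds and two sp³ carbons; a four-membered carbon ring with two alternating C=C double bonds.
The 6-membered ring has two sp³ carbons, so it is not fully conjugated — not aromatic (1,3-cyclohexadiene).
The 7-membered ring has one sp³ carbon, so it is not fully conjugated — not aromatic (cycloheptatriene).
The 6-membered ring with one nitrogen is planar and fully conjugated; 3 ring double bonds give 6 π electrons. Since 6 = 4n+2 (n=1), it is aromatic (pyridine).
The second 6-membered ring has two sp³ carbons, so it is not fully conjugated — not aromatic (1,3-cyclohexadiene).
The 4-membered ring has only sp² ring atoms; a planar conformation would have a fully conjugated π system of 4 electrons. But 4 = 4(1), which is 4n not 4n+2, so it is not aromatic (cyclobutadiene) — cyclobutadiene is antiaromatic and distorts to a rectangle.
1 of the 5 rings is aromatic. Total: 1.

1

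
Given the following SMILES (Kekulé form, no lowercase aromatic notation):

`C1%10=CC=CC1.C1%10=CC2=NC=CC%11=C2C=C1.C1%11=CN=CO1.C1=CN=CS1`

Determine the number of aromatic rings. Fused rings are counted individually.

4

The SMILES encodes a five-membered carbon ring with two conjugated C=C double bonds and one sp³ carbon; two fused six-membered rings, each with three alternating double bonds; one ring is all carbon and the other has one ring nitrogen; a five-membered ring with an oxygen at position 1 and a nitrogen at position 3 (in a C=N bond), with two double bonds; a five-membered ring with a sulfur at position 1 and a nitrogen at position 3 (in a C=N bond), with two double bonds.
The 5-membered ring has one sp³ carbon, so it is not fully conjugated — not aromatic (cyclopentadiene).
The fused 6/6-membered bicyclic (with one nitrogen) is a single π system with 10 sp² atoms and 10 π electrons from ring double bonds. 10 = 4(2)+2, so the system is aromatic and both rings count as aromatic (quinoline).
The 5-membered ring with one oxygen and one =N– has a continuous p-orbital overlap around the ring; 2 ring double bonds (4 π electrons) plus a heteroatom lone pair (2) give 6 π electrons. 6 = 4(1)+2, so it is aromatic (oxazole).
The 5-membered ring with one sulfur and one =N– has a continuous p-orbital overlap around the ring; 2 ring double bonds (4 π electrons) plus a heteroatom lone pair (2) give 6 π electrons. That satisfies 4n+2 with n=1, so it is aromatic (thiazole).
4 of the 5 rings are aromatic. Total: 4.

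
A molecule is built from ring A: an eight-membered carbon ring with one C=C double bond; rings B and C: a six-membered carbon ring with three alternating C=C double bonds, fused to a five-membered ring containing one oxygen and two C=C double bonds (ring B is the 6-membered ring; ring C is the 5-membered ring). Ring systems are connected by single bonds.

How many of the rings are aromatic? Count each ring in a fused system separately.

Ring A has six sp³ carbons, so it is not fully conjugated — not aromatic (cyclooctene).
Rings B and C form a fused bicyclic system (with one oxygen) with 9 sp² atoms and 10 π electrons from ring double bonds plus a heteroatom lone pair. 10 = 4(2)+2, so the system is aromatic and both rings count as aromatic (benzofuran).
Aromatic: B, C. Total: 2.

2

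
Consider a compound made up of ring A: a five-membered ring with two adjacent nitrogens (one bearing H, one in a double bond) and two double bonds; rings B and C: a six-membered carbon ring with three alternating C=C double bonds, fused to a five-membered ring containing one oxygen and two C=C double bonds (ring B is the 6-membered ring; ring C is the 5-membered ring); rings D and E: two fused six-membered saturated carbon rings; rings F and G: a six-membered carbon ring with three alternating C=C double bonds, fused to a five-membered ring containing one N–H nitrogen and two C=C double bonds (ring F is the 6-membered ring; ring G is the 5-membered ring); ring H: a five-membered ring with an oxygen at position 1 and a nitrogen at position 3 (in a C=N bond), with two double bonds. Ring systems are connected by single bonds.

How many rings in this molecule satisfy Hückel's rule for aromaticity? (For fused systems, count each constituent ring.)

6

Ring A is planar and fully conjugated; 2 ring double bonds (4 π electrons) plus a heteroatom lone pair (2) give 6 π electrons. 6 = 4(1)+2, so ring A is aromatic (pyrazole).
Rings B and C form a fused bicyclic system (with one oxygen) with 9 sp² atoms and 10 π electrons from ring double bonds plus a heteroatom lone pair. 10 = 4(2)+2, so the system is aromatic and both rings count as aromatic (benzofuran).
Ring D has only sp³ atoms, so it is not fully conjugated — not aromatic (cyclohexane ring).
Ring E has only sp³ atoms, so it is not fully conjugated — not aromatic (cyclohexane ring).
Rings F and G form a fused bicyclic system (with one N–H) with 9 sp² atoms and 10 π electrons from ring double bonds plus a heteroatom lone pair. 10 = 4(2)+2, so the system is aromatic and both rings count as aromatic (indole).
Ring H has a continuous p-orbital overlap around the ring; 2 ring double bonds (4 π electrons) plus a heteroatom lone pair (2) give 6 π electrons. That satisfies 4n+2 with n=1, so ring H is aromatic (oxazole).
Aromatic: A, B, C, F, G, H. Total: 6.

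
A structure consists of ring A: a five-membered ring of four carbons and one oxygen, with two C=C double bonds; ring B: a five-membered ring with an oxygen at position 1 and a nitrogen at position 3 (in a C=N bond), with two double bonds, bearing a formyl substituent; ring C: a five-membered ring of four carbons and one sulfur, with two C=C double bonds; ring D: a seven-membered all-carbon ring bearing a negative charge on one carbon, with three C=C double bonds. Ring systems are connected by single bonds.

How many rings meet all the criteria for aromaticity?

3

Ring A has a continuous p-orbital overlap around the ring; 2 ring double bonds (4 π electrons) plus a heteroatom lone pair (2) give 6 π electrons. Since 6 = 4n+2 (n=1), ring A is aromatic (furan).
Ring B is fully conjugated (every ring atom contributes a p orbital); 2 ring double bonds (4 π electrons) plus a heteroatom lone pair (2) give 6 π electrons. That satisfies 4n+2 with n=1, so ring B is aromatic (oxazole).
Ring C is fully conjugated (every ring atom contributes a p orbital); 2 ring double bonds (4 π electrons) plus a heteroatom lone pair (2) give 6 π electrons. Since 6 = 4n+2 (n=1), ring C is aromatic (thiophene).
Ring D has only sp² ring atoms; a planar conformation would have a fully conjugated π system of 8 electrons. But 8 = 4(2), which is 4n not 4n+2, so ring D is not aromatic (cycloheptatrienyl anion).
Aromatic: A, B, C. Total: 3.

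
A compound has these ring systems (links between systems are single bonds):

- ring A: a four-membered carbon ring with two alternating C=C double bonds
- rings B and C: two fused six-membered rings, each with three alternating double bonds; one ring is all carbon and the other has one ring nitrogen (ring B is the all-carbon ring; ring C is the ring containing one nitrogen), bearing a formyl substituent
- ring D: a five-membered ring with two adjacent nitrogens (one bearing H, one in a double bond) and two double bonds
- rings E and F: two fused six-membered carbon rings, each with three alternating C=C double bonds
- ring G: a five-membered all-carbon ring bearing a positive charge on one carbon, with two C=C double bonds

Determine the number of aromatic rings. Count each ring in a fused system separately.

5

Ring A has only sp² ring atoms; a planar conformation would have a fully conjugated π system of 4 electrons. But 4 = 4(1), which is 4n not 4n+2, so ring A is not aromatic (cyclobutadiene) — cyclobutadiene is antiaromatic and distorts to a rectangle.
Rings B and C form a fused bicyclic system (with one nitrogen) with 10 sp² atoms and 10 π electrons from ring double bonds. 10 = 4(2)+2, so the system is aromatic and both rings count as aromatic (quinoline).
Ring D is fully conjugated (every ring atom contributes a p orbital); 2 ring double bonds (4 π electrons) plus a heteroatom lone pair (2) give 6 π electrons. That satisfies 4n+2 with n=1, so ring D is aromatic (pyrazole).
Rings E and F form a fused bicyclic system with 10 sp² atoms and 10 π electrons from ring double bonds. 10 = 4(2)+2, so the system is aromatic and both rings count as aromatic (naphthalene).
Ring G has only sp² ring atoms; a planar conformation would have a fully conjugated π system of 4 electrons. But 4 = 4(1), which is 4n not 4n+2, so ring G is not aromatic (cyclopentadienyl cation).
Aromatic: B, C, D, E, F. Total: 5.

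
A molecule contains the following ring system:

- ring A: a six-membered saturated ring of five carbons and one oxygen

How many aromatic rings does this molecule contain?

0

Ring A has only sp³ atoms, so it is not fully conjugated — not aromatic (tetrahydropyran).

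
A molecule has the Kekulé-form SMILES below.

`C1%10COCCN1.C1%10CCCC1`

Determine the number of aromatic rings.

0

The SMILES encodes a six-membered saturated ring with an oxygen and an N–H nitrogen at positions 1 and 4; a five-membered saturated carbon ring.
The 6-membered ring with one oxygen and one N–H (1,4) has only sp³ atoms, so it is not fully conjugated — not aromatic (morpholine).
The 5-membered ring has only sp³ atoms, so it is not fully conjugated — not aromatic (cyclopentane).
None of the rings are aromatic. Total: 0.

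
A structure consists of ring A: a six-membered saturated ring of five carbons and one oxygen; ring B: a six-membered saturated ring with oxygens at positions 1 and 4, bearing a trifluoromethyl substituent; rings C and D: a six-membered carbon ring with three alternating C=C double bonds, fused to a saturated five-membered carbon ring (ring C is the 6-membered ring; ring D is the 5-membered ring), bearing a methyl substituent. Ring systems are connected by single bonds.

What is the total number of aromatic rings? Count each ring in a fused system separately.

Ring A has only sp³ atoms, so it is not fully conjugated — not aromatic (tetrahydropyran).
Ring B has only sp³ atoms, so it is not fully conjugated — not aromatic (1,4-dioxane).
Ring C has a continuous p-orbital overlap around the ring; 3 ring double bonds give 6 π electrons. Since 6 = 4n+2 (n=1), ring C is aromatic (benzene ring).
Ring D has three sp³ carbons, so it is not fully conjugated — not aromatic (cyclopentane ring).
Aromatic: C. Total: 1.

1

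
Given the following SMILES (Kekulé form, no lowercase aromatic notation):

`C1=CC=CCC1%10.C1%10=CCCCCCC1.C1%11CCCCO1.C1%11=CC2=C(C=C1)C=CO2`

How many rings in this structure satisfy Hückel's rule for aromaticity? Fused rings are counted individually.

2

The SMILES encodes a six-membered carbon ring with two conjugated C=C double bonds and two sp³ carbons; an eight-membered carbon ring with one C=C double bond; a six-membered saturated ring of five carbons and one oxygen; a six-membered carbon ring with three alternating C=C double bonds, fused to a five-membered ring containing one oxygen and two C=C double bonds.
The 6-membered ring has two sp³ carbons, so it is not fully conjugated — not aromatic (1,3-cyclohexadiene).
The 8-membered ring has six sp³ carbons, so it is not fully conjugated — not aromatic (cyclooctene).
The 6-membered ring with one oxygen has only sp³ atoms, so it is not fully conjugated — not aromatic (tetrahydropyran).
The fused 6/5-membered bicyclic (with one oxygen) is a single π system with 9 sp² atoms and 10 π electrons from ring double bonds plus a heteroatom lone pair. 10 = 4(2)+2, so the system is aromatic and both rings count as aromatic (benzofuran).
2 of the 5 rings are aromatic. Total: 2.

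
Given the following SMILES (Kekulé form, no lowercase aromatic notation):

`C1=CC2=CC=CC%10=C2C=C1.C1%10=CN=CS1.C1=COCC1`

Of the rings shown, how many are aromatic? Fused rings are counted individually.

The SMILES encodes two fused six-membered carbon rings, each with three alternating C=C double bonds; a five-membered ring with a sulfur at position 1 and a nitrogen at position 3 (in a C=N bond), with two double bonds; a five-membered ring of four carbons and one oxygen, with one C=C double bond and two sp³ carbons.
The fused 6/6-membered bicyclic is a single π system with 10 sp² atoms and 10 π electrons from ring double bonds. 10 = 4(2)+2, so the system is aromatic and both rings count as aromatic (naphthalene).
The 5-membered ring with one sulfur and one =N– is planar and fully conjugated; 2 ring double bonds (4 π electrons) plus a heteroatom lone pair (2) give 6 π electrons. That satisfies 4n+2 with n=1, so it is aromatic (thiazole).
The 5-membered ring with one oxygen has two sp³ carbons, so it is not fully conjugated — not aromatic (2,3-dihydrofuran).
3 of the 4 rings are aromatic. Total: 3.

3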